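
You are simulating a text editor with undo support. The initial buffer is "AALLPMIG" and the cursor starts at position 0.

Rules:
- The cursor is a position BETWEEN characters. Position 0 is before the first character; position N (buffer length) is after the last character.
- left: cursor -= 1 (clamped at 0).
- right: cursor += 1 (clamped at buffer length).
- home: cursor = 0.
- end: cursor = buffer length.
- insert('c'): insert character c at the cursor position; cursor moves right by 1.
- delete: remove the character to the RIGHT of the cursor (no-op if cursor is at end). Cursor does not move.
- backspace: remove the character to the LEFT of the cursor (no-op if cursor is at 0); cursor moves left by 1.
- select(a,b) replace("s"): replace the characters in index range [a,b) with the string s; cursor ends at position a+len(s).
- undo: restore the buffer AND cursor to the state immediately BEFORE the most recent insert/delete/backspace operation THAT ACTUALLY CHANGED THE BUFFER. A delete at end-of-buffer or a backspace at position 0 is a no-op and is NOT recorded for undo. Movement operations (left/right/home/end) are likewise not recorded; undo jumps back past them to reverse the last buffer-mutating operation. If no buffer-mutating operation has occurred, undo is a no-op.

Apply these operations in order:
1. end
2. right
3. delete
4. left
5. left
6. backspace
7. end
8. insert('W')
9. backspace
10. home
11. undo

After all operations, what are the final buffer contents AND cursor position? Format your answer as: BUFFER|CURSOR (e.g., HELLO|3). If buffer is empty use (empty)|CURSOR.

Answer: AALLPIGW|8

Derivation:
After op 1 (end): buf='AALLPMIG' cursor=8
After op 2 (right): buf='AALLPMIG' cursor=8
After op 3 (delete): buf='AALLPMIG' cursor=8
After op 4 (left): buf='AALLPMIG' cursor=7
After op 5 (left): buf='AALLPMIG' cursor=6
After op 6 (backspace): buf='AALLPIG' cursor=5
After op 7 (end): buf='AALLPIG' cursor=7
After op 8 (insert('W')): buf='AALLPIGW' cursor=8
After op 9 (backspace): buf='AALLPIG' cursor=7
After op 10 (home): buf='AALLPIG' cursor=0
After op 11 (undo): buf='AALLPIGW' cursor=8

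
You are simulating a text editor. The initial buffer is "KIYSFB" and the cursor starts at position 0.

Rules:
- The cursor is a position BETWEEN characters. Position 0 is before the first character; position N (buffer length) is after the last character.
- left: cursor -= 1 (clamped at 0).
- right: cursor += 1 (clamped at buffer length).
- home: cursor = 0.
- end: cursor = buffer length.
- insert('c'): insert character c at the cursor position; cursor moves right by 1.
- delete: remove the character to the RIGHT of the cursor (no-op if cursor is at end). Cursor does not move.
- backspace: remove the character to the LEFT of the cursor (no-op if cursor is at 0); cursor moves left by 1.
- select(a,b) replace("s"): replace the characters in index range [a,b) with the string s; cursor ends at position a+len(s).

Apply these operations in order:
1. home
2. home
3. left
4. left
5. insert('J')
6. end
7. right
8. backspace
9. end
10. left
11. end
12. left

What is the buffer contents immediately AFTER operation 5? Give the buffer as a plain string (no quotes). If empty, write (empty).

After op 1 (home): buf='KIYSFB' cursor=0
After op 2 (home): buf='KIYSFB' cursor=0
After op 3 (left): buf='KIYSFB' cursor=0
After op 4 (left): buf='KIYSFB' cursor=0
After op 5 (insert('J')): buf='JKIYSFB' cursor=1

Answer: JKIYSFB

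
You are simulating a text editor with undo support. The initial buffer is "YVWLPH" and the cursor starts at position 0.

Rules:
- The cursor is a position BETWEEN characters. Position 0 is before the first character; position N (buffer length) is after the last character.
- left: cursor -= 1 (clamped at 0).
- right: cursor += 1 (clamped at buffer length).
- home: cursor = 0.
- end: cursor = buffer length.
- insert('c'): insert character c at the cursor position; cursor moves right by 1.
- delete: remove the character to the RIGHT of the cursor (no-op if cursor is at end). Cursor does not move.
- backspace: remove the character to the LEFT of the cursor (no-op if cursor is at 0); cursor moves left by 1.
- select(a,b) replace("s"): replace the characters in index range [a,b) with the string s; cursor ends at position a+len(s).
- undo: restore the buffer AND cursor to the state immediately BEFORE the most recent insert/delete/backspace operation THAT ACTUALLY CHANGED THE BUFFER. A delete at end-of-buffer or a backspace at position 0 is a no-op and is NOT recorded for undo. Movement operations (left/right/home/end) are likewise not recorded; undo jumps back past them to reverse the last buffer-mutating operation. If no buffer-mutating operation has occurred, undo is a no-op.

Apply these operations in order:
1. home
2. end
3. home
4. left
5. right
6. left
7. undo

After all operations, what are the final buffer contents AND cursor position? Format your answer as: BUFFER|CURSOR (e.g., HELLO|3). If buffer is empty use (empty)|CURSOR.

Answer: YVWLPH|0

Derivation:
After op 1 (home): buf='YVWLPH' cursor=0
After op 2 (end): buf='YVWLPH' cursor=6
After op 3 (home): buf='YVWLPH' cursor=0
After op 4 (left): buf='YVWLPH' cursor=0
After op 5 (right): buf='YVWLPH' cursor=1
After op 6 (left): buf='YVWLPH' cursor=0
After op 7 (undo): buf='YVWLPH' cursor=0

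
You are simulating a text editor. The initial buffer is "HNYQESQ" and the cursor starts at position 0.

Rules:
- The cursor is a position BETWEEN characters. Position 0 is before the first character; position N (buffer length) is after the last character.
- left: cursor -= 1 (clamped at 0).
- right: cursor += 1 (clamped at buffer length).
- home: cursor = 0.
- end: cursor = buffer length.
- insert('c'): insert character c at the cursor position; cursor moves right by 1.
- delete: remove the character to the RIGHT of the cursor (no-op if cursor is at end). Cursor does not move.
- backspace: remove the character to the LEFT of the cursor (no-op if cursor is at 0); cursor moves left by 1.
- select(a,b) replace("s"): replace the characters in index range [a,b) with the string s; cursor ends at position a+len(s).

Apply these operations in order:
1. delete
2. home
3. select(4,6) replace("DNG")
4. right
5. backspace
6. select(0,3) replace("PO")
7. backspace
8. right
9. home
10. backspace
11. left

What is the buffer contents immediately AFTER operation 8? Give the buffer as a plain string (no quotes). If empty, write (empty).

After op 1 (delete): buf='NYQESQ' cursor=0
After op 2 (home): buf='NYQESQ' cursor=0
After op 3 (select(4,6) replace("DNG")): buf='NYQEDNG' cursor=7
After op 4 (right): buf='NYQEDNG' cursor=7
After op 5 (backspace): buf='NYQEDN' cursor=6
After op 6 (select(0,3) replace("PO")): buf='POEDN' cursor=2
After op 7 (backspace): buf='PEDN' cursor=1
After op 8 (right): buf='PEDN' cursor=2

Answer: PEDN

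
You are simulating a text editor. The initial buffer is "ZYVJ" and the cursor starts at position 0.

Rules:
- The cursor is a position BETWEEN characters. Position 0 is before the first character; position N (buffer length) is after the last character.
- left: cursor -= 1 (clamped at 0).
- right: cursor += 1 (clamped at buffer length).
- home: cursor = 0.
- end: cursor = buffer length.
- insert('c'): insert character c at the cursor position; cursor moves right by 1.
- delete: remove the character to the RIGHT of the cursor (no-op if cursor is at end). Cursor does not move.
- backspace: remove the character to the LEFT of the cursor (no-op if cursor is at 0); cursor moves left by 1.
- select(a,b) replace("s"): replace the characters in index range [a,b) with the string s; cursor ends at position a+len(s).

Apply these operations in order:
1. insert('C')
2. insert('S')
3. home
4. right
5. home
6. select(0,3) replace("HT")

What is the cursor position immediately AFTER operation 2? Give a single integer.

Answer: 2

Derivation:
After op 1 (insert('C')): buf='CZYVJ' cursor=1
After op 2 (insert('S')): buf='CSZYVJ' cursor=2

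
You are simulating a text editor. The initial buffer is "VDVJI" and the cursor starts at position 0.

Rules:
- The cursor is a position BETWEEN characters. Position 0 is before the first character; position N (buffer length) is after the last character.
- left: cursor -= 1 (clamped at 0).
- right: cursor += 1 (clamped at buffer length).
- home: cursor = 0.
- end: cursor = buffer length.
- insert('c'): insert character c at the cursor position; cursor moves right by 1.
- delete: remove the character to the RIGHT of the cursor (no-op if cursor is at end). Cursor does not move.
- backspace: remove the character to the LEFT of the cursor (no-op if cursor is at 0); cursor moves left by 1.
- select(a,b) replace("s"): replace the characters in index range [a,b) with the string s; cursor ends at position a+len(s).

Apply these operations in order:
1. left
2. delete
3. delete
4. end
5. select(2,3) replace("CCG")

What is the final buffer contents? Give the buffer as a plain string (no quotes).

Answer: VJCCG

Derivation:
After op 1 (left): buf='VDVJI' cursor=0
After op 2 (delete): buf='DVJI' cursor=0
After op 3 (delete): buf='VJI' cursor=0
After op 4 (end): buf='VJI' cursor=3
After op 5 (select(2,3) replace("CCG")): buf='VJCCG' cursor=5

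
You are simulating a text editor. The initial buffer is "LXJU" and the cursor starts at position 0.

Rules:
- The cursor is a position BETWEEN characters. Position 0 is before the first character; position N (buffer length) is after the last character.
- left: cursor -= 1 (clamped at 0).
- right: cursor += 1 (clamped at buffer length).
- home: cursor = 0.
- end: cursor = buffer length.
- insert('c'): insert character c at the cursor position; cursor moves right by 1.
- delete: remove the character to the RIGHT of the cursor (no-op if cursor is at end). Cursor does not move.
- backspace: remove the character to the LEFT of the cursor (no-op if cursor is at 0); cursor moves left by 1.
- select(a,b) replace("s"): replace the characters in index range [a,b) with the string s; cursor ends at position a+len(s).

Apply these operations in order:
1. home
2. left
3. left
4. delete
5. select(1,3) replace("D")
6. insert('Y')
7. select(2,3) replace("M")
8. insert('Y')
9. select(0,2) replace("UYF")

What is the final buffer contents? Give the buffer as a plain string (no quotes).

Answer: UYFMY

Derivation:
After op 1 (home): buf='LXJU' cursor=0
After op 2 (left): buf='LXJU' cursor=0
After op 3 (left): buf='LXJU' cursor=0
After op 4 (delete): buf='XJU' cursor=0
After op 5 (select(1,3) replace("D")): buf='XD' cursor=2
After op 6 (insert('Y')): buf='XDY' cursor=3
After op 7 (select(2,3) replace("M")): buf='XDM' cursor=3
After op 8 (insert('Y')): buf='XDMY' cursor=4
After op 9 (select(0,2) replace("UYF")): buf='UYFMY' cursor=3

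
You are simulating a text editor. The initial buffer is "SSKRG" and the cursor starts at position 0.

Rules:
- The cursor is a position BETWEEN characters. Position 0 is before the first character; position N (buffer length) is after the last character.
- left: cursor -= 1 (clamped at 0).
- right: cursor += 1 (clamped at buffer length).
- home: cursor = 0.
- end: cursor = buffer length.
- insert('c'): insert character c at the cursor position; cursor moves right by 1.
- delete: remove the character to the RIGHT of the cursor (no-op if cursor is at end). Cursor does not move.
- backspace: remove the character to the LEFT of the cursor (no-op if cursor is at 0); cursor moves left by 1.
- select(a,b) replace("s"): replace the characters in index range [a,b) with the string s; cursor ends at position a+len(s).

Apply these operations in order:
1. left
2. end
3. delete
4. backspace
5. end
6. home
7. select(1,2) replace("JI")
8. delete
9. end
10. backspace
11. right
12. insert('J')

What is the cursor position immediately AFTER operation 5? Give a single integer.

Answer: 4

Derivation:
After op 1 (left): buf='SSKRG' cursor=0
After op 2 (end): buf='SSKRG' cursor=5
After op 3 (delete): buf='SSKRG' cursor=5
After op 4 (backspace): buf='SSKR' cursor=4
After op 5 (end): buf='SSKR' cursor=4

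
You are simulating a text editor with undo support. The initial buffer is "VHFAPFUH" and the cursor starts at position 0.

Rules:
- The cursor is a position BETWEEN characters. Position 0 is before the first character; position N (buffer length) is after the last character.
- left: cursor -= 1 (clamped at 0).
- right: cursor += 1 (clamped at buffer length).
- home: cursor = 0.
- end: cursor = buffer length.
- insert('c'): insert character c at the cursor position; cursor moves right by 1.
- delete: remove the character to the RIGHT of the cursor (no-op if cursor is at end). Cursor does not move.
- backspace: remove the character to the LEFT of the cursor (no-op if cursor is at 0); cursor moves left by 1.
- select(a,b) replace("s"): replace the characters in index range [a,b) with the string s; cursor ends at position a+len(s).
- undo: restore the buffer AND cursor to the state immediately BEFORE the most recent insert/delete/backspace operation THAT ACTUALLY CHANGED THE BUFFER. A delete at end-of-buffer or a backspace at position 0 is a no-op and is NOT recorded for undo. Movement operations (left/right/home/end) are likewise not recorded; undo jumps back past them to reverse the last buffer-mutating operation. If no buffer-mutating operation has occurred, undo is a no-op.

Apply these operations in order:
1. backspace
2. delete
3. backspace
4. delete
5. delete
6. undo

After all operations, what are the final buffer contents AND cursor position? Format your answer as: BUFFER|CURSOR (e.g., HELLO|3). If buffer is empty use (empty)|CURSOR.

After op 1 (backspace): buf='VHFAPFUH' cursor=0
After op 2 (delete): buf='HFAPFUH' cursor=0
After op 3 (backspace): buf='HFAPFUH' cursor=0
After op 4 (delete): buf='FAPFUH' cursor=0
After op 5 (delete): buf='APFUH' cursor=0
After op 6 (undo): buf='FAPFUH' cursor=0

Answer: FAPFUH|0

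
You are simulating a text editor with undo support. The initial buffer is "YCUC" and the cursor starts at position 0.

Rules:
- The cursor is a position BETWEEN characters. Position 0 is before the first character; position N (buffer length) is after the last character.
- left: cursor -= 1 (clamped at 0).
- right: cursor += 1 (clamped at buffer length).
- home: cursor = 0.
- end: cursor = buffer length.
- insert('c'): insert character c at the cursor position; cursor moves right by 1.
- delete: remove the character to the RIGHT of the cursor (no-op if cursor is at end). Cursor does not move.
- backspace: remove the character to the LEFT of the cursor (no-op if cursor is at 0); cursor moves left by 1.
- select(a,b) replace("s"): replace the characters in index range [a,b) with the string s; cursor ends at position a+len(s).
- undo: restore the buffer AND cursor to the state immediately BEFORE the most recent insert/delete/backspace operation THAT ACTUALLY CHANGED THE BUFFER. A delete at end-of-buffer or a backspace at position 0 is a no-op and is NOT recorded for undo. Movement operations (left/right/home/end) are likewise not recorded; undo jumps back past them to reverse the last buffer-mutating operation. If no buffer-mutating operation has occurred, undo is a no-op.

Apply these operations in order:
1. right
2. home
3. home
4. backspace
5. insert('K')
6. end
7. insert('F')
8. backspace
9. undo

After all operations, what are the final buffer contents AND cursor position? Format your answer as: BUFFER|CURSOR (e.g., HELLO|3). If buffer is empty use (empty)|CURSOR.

After op 1 (right): buf='YCUC' cursor=1
After op 2 (home): buf='YCUC' cursor=0
After op 3 (home): buf='YCUC' cursor=0
After op 4 (backspace): buf='YCUC' cursor=0
After op 5 (insert('K')): buf='KYCUC' cursor=1
After op 6 (end): buf='KYCUC' cursor=5
After op 7 (insert('F')): buf='KYCUCF' cursor=6
After op 8 (backspace): buf='KYCUC' cursor=5
After op 9 (undo): buf='KYCUCF' cursor=6

Answer: KYCUCF|6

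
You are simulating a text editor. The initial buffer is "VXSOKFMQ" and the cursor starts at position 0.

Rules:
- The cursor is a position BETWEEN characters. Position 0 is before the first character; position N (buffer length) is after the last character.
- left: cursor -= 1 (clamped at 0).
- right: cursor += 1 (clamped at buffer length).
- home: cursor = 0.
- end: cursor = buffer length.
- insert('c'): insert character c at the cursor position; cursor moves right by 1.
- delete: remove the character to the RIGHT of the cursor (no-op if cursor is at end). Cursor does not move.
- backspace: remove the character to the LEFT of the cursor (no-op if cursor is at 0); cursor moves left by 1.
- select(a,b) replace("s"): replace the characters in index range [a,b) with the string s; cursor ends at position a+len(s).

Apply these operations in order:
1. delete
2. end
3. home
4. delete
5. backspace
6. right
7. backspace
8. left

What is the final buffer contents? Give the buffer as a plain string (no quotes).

After op 1 (delete): buf='XSOKFMQ' cursor=0
After op 2 (end): buf='XSOKFMQ' cursor=7
After op 3 (home): buf='XSOKFMQ' cursor=0
After op 4 (delete): buf='SOKFMQ' cursor=0
After op 5 (backspace): buf='SOKFMQ' cursor=0
After op 6 (right): buf='SOKFMQ' cursor=1
After op 7 (backspace): buf='OKFMQ' cursor=0
After op 8 (left): buf='OKFMQ' cursor=0

Answer: OKFMQ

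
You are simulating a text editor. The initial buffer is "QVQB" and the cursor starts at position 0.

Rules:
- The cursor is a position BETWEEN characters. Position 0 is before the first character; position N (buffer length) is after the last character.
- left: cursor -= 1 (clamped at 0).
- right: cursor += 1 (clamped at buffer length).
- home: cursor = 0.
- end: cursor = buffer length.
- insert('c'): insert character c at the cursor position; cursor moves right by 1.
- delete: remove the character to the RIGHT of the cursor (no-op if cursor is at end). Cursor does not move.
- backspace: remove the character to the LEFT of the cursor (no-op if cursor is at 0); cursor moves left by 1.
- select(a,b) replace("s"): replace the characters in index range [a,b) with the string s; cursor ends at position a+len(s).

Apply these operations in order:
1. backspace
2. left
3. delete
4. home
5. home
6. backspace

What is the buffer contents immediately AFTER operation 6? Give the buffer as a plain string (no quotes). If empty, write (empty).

After op 1 (backspace): buf='QVQB' cursor=0
After op 2 (left): buf='QVQB' cursor=0
After op 3 (delete): buf='VQB' cursor=0
After op 4 (home): buf='VQB' cursor=0
After op 5 (home): buf='VQB' cursor=0
After op 6 (backspace): buf='VQB' cursor=0

Answer: VQB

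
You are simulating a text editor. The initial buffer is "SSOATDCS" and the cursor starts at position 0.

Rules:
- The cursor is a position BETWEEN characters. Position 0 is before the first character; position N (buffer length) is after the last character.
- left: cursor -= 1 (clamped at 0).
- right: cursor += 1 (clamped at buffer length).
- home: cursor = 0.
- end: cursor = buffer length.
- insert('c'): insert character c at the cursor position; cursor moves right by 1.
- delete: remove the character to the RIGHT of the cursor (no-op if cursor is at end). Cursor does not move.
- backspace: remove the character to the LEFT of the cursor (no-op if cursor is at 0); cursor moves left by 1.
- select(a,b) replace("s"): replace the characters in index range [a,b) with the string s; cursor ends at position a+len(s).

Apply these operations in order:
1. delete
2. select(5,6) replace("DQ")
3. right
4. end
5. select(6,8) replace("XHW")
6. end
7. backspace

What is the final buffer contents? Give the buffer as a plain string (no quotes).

After op 1 (delete): buf='SOATDCS' cursor=0
After op 2 (select(5,6) replace("DQ")): buf='SOATDDQS' cursor=7
After op 3 (right): buf='SOATDDQS' cursor=8
After op 4 (end): buf='SOATDDQS' cursor=8
After op 5 (select(6,8) replace("XHW")): buf='SOATDDXHW' cursor=9
After op 6 (end): buf='SOATDDXHW' cursor=9
After op 7 (backspace): buf='SOATDDXH' cursor=8

Answer: SOATDDXH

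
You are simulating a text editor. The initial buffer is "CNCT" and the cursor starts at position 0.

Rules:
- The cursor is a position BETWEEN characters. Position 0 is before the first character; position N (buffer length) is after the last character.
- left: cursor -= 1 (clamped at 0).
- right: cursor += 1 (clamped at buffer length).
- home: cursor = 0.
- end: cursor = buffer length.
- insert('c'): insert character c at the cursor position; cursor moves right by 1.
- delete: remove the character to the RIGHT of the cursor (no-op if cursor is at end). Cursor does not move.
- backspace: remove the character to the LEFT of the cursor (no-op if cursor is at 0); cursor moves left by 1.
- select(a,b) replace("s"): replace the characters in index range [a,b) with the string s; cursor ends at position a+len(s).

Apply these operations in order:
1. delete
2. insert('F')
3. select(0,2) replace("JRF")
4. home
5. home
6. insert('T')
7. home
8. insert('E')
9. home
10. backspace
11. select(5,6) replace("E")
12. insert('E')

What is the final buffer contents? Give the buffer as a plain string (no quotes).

After op 1 (delete): buf='NCT' cursor=0
After op 2 (insert('F')): buf='FNCT' cursor=1
After op 3 (select(0,2) replace("JRF")): buf='JRFCT' cursor=3
After op 4 (home): buf='JRFCT' cursor=0
After op 5 (home): buf='JRFCT' cursor=0
After op 6 (insert('T')): buf='TJRFCT' cursor=1
After op 7 (home): buf='TJRFCT' cursor=0
After op 8 (insert('E')): buf='ETJRFCT' cursor=1
After op 9 (home): buf='ETJRFCT' cursor=0
After op 10 (backspace): buf='ETJRFCT' cursor=0
After op 11 (select(5,6) replace("E")): buf='ETJRFET' cursor=6
After op 12 (insert('E')): buf='ETJRFEET' cursor=7

Answer: ETJRFEET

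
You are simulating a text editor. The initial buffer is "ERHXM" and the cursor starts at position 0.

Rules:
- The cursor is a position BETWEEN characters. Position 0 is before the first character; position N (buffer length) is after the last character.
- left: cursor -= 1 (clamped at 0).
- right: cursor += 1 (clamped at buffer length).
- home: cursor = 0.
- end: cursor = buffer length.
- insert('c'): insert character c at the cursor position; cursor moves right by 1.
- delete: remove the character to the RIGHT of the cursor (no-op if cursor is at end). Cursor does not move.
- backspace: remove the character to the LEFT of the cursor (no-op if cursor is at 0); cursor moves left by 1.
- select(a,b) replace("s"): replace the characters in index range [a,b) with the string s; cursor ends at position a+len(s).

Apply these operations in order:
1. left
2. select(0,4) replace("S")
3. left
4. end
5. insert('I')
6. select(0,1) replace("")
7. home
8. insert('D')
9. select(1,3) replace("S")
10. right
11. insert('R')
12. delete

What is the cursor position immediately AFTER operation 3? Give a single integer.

After op 1 (left): buf='ERHXM' cursor=0
After op 2 (select(0,4) replace("S")): buf='SM' cursor=1
After op 3 (left): buf='SM' cursor=0

Answer: 0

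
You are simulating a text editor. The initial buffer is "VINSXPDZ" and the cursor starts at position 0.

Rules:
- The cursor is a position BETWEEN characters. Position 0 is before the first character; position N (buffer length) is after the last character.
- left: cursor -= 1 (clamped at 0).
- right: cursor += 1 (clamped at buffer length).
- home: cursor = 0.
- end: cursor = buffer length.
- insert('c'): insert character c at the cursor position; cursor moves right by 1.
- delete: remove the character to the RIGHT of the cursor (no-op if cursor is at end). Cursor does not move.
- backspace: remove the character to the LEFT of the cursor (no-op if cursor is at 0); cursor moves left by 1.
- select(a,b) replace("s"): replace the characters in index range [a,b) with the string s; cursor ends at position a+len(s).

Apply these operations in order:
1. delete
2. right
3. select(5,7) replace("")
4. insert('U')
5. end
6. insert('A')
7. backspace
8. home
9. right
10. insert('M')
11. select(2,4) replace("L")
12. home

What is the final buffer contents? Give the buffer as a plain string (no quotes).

Answer: IMLXPU

Derivation:
After op 1 (delete): buf='INSXPDZ' cursor=0
After op 2 (right): buf='INSXPDZ' cursor=1
After op 3 (select(5,7) replace("")): buf='INSXP' cursor=5
After op 4 (insert('U')): buf='INSXPU' cursor=6
After op 5 (end): buf='INSXPU' cursor=6
After op 6 (insert('A')): buf='INSXPUA' cursor=7
After op 7 (backspace): buf='INSXPU' cursor=6
After op 8 (home): buf='INSXPU' cursor=0
After op 9 (right): buf='INSXPU' cursor=1
After op 10 (insert('M')): buf='IMNSXPU' cursor=2
After op 11 (select(2,4) replace("L")): buf='IMLXPU' cursor=3
After op 12 (home): buf='IMLXPU' cursor=0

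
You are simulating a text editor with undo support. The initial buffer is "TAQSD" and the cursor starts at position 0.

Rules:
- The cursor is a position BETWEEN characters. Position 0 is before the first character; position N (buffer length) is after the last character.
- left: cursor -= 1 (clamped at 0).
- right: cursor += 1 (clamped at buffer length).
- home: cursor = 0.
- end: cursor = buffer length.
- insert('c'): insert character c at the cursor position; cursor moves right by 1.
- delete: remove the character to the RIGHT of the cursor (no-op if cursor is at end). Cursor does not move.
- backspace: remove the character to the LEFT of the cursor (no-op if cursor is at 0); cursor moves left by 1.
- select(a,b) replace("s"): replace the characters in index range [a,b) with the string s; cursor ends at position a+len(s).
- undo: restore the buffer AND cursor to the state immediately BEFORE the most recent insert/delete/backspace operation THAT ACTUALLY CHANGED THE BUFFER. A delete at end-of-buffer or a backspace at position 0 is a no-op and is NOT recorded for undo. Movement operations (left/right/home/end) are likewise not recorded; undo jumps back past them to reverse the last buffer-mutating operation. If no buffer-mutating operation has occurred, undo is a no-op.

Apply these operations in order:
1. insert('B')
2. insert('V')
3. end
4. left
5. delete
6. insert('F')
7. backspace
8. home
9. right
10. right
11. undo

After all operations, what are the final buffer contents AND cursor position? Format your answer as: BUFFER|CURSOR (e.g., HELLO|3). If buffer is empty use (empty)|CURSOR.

Answer: BVTAQSF|7

Derivation:
After op 1 (insert('B')): buf='BTAQSD' cursor=1
After op 2 (insert('V')): buf='BVTAQSD' cursor=2
After op 3 (end): buf='BVTAQSD' cursor=7
After op 4 (left): buf='BVTAQSD' cursor=6
After op 5 (delete): buf='BVTAQS' cursor=6
After op 6 (insert('F')): buf='BVTAQSF' cursor=7
After op 7 (backspace): buf='BVTAQS' cursor=6
After op 8 (home): buf='BVTAQS' cursor=0
After op 9 (right): buf='BVTAQS' cursor=1
After op 10 (right): buf='BVTAQS' cursor=2
After op 11 (undo): buf='BVTAQSF' cursor=7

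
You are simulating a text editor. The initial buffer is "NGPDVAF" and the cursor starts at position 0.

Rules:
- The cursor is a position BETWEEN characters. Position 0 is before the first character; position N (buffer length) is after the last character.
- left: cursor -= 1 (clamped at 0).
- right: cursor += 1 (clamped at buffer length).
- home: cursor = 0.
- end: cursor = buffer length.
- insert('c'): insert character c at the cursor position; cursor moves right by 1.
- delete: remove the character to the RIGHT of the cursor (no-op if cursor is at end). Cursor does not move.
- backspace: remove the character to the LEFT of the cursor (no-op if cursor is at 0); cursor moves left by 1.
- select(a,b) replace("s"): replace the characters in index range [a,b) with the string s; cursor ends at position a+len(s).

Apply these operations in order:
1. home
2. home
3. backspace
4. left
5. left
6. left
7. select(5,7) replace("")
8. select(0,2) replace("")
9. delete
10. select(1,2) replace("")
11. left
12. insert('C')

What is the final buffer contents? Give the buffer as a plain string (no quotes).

After op 1 (home): buf='NGPDVAF' cursor=0
After op 2 (home): buf='NGPDVAF' cursor=0
After op 3 (backspace): buf='NGPDVAF' cursor=0
After op 4 (left): buf='NGPDVAF' cursor=0
After op 5 (left): buf='NGPDVAF' cursor=0
After op 6 (left): buf='NGPDVAF' cursor=0
After op 7 (select(5,7) replace("")): buf='NGPDV' cursor=5
After op 8 (select(0,2) replace("")): buf='PDV' cursor=0
After op 9 (delete): buf='DV' cursor=0
After op 10 (select(1,2) replace("")): buf='D' cursor=1
After op 11 (left): buf='D' cursor=0
After op 12 (insert('C')): buf='CD' cursor=1

Answer: CD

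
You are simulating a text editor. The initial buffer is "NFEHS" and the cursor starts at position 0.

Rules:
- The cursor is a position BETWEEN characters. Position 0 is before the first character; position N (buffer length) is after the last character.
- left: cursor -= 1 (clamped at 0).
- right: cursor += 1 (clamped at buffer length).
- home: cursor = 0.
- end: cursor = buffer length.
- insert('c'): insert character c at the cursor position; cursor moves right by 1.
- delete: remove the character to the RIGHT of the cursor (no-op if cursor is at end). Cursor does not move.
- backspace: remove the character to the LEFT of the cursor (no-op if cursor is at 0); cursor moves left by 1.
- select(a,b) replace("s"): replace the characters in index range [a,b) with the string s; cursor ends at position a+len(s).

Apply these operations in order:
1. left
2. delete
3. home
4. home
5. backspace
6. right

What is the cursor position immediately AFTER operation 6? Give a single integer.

Answer: 1

Derivation:
After op 1 (left): buf='NFEHS' cursor=0
After op 2 (delete): buf='FEHS' cursor=0
After op 3 (home): buf='FEHS' cursor=0
After op 4 (home): buf='FEHS' cursor=0
After op 5 (backspace): buf='FEHS' cursor=0
After op 6 (right): buf='FEHS' cursor=1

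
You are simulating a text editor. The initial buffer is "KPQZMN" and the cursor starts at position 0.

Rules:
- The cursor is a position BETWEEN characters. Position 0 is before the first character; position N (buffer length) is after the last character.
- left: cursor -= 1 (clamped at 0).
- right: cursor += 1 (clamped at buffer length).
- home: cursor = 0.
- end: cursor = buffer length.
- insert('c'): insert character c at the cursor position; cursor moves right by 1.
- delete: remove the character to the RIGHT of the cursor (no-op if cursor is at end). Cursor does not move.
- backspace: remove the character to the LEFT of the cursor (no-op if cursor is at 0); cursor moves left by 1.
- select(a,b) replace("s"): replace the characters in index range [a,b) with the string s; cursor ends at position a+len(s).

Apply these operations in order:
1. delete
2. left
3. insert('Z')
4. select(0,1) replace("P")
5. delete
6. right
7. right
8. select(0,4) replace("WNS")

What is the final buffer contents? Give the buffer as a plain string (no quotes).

Answer: WNSN

Derivation:
After op 1 (delete): buf='PQZMN' cursor=0
After op 2 (left): buf='PQZMN' cursor=0
After op 3 (insert('Z')): buf='ZPQZMN' cursor=1
After op 4 (select(0,1) replace("P")): buf='PPQZMN' cursor=1
After op 5 (delete): buf='PQZMN' cursor=1
After op 6 (right): buf='PQZMN' cursor=2
After op 7 (right): buf='PQZMN' cursor=3
After op 8 (select(0,4) replace("WNS")): buf='WNSN' cursor=3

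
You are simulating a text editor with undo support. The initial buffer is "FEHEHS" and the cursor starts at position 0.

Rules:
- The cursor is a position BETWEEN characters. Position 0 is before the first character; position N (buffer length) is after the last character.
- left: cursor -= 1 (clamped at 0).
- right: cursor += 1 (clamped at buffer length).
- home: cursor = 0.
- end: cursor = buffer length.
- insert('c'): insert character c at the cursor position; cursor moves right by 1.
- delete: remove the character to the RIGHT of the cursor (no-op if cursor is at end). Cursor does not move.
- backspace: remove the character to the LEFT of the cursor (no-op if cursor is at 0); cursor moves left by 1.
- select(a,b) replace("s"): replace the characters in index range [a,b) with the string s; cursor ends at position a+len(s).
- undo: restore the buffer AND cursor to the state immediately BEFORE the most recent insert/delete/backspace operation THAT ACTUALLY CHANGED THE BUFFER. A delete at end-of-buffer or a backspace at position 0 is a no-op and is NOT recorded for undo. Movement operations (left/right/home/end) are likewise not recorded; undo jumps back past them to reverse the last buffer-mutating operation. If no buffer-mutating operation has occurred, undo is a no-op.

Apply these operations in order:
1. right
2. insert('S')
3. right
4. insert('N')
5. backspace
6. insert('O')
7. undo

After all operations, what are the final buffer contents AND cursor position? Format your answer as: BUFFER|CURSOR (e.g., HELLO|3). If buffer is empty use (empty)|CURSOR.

Answer: FSEHEHS|3

Derivation:
After op 1 (right): buf='FEHEHS' cursor=1
After op 2 (insert('S')): buf='FSEHEHS' cursor=2
After op 3 (right): buf='FSEHEHS' cursor=3
After op 4 (insert('N')): buf='FSENHEHS' cursor=4
After op 5 (backspace): buf='FSEHEHS' cursor=3
After op 6 (insert('O')): buf='FSEOHEHS' cursor=4
After op 7 (undo): buf='FSEHEHS' cursor=3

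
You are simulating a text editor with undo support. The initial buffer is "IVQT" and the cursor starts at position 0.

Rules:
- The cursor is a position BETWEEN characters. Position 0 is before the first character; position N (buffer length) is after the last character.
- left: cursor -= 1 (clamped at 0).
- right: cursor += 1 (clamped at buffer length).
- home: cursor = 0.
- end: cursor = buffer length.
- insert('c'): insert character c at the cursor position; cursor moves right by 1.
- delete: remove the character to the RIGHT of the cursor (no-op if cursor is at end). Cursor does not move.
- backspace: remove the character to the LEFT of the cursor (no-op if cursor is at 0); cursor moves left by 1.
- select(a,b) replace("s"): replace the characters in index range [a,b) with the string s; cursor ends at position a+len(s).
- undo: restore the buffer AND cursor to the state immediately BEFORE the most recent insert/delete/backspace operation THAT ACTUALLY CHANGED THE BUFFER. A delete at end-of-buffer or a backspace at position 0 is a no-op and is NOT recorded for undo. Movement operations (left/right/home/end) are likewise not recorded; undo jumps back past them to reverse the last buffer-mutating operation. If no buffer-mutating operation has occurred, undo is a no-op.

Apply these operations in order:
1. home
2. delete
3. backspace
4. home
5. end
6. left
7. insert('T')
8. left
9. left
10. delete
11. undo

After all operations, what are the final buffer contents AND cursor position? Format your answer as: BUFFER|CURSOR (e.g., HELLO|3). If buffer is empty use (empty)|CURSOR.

Answer: VQTT|1

Derivation:
After op 1 (home): buf='IVQT' cursor=0
After op 2 (delete): buf='VQT' cursor=0
After op 3 (backspace): buf='VQT' cursor=0
After op 4 (home): buf='VQT' cursor=0
After op 5 (end): buf='VQT' cursor=3
After op 6 (left): buf='VQT' cursor=2
After op 7 (insert('T')): buf='VQTT' cursor=3
After op 8 (left): buf='VQTT' cursor=2
After op 9 (left): buf='VQTT' cursor=1
After op 10 (delete): buf='VTT' cursor=1
After op 11 (undo): buf='VQTT' cursor=1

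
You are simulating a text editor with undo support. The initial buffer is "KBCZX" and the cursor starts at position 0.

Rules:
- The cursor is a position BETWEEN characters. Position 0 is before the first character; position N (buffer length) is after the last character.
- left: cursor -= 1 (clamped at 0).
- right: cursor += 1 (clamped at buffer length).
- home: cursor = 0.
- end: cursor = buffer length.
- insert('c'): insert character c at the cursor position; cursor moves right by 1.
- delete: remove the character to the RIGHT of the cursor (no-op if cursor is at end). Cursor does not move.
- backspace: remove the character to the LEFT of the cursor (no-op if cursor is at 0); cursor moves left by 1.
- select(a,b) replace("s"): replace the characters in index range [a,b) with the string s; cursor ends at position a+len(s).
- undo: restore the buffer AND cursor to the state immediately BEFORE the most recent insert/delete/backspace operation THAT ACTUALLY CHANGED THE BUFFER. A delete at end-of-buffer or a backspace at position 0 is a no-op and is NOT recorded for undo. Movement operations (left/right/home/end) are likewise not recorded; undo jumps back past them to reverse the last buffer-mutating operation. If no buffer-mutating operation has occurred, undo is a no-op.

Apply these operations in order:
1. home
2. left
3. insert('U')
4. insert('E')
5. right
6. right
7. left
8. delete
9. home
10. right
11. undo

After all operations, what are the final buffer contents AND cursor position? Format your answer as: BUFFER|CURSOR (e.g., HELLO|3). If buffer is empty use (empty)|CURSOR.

Answer: UEKBCZX|3

Derivation:
After op 1 (home): buf='KBCZX' cursor=0
After op 2 (left): buf='KBCZX' cursor=0
After op 3 (insert('U')): buf='UKBCZX' cursor=1
After op 4 (insert('E')): buf='UEKBCZX' cursor=2
After op 5 (right): buf='UEKBCZX' cursor=3
After op 6 (right): buf='UEKBCZX' cursor=4
After op 7 (left): buf='UEKBCZX' cursor=3
After op 8 (delete): buf='UEKCZX' cursor=3
After op 9 (home): buf='UEKCZX' cursor=0
After op 10 (right): buf='UEKCZX' cursor=1
After op 11 (undo): buf='UEKBCZX' cursor=3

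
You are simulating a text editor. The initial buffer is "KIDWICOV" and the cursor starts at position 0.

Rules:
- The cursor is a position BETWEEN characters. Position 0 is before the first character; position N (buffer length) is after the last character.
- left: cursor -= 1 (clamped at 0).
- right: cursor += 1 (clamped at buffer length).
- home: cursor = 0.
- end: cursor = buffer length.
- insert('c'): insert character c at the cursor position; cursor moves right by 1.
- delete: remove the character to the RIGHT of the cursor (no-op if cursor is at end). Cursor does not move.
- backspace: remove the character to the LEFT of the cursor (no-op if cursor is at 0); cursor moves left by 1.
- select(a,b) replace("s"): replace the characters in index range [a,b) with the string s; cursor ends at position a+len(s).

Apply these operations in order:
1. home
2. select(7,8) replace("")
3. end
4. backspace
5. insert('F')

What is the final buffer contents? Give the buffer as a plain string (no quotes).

Answer: KIDWICF

Derivation:
After op 1 (home): buf='KIDWICOV' cursor=0
After op 2 (select(7,8) replace("")): buf='KIDWICO' cursor=7
After op 3 (end): buf='KIDWICO' cursor=7
After op 4 (backspace): buf='KIDWIC' cursor=6
After op 5 (insert('F')): buf='KIDWICF' cursor=7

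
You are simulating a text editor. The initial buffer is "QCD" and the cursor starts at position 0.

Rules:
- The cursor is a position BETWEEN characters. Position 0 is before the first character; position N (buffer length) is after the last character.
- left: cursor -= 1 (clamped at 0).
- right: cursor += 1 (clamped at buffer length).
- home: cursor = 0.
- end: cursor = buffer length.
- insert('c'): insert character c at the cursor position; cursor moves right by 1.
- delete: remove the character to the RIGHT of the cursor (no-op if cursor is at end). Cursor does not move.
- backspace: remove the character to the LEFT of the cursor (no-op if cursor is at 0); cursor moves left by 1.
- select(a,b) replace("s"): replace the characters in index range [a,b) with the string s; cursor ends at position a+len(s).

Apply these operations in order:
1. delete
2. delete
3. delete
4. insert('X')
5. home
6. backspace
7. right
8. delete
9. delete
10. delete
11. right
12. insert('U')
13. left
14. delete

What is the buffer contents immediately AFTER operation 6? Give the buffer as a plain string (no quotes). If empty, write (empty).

Answer: X

Derivation:
After op 1 (delete): buf='CD' cursor=0
After op 2 (delete): buf='D' cursor=0
After op 3 (delete): buf='(empty)' cursor=0
After op 4 (insert('X')): buf='X' cursor=1
After op 5 (home): buf='X' cursor=0
After op 6 (backspace): buf='X' cursor=0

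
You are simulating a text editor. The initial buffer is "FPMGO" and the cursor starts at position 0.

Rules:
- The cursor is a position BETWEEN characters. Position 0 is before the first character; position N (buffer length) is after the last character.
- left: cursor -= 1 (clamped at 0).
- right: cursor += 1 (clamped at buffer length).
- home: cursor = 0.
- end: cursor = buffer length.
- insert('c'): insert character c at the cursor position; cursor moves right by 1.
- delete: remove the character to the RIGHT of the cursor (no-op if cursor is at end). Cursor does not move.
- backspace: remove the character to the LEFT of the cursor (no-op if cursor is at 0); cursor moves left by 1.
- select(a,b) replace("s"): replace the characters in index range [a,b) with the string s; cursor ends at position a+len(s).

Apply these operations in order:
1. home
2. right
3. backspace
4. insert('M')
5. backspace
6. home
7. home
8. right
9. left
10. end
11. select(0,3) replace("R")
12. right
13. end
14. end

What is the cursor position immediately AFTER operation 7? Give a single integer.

After op 1 (home): buf='FPMGO' cursor=0
After op 2 (right): buf='FPMGO' cursor=1
After op 3 (backspace): buf='PMGO' cursor=0
After op 4 (insert('M')): buf='MPMGO' cursor=1
After op 5 (backspace): buf='PMGO' cursor=0
After op 6 (home): buf='PMGO' cursor=0
After op 7 (home): buf='PMGO' cursor=0

Answer: 0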